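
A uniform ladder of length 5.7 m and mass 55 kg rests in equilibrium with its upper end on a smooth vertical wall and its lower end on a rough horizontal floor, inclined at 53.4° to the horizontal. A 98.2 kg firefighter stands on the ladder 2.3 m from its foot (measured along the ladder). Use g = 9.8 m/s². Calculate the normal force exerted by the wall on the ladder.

Torques about the foot: N_wall · 5.7 sin 53.4° = 55×9.8×2.85 cos 53.4° + 98.2×9.8×2.3 cos 53.4° → N_wall = 488.54 N.

N_wall ≈ 489 N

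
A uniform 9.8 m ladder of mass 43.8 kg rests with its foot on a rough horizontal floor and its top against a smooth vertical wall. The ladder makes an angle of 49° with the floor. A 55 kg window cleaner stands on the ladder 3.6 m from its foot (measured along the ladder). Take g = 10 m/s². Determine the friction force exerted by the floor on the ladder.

Torques about the foot: N_wall · 9.8 sin 49° = 43.8×10×4.9 cos 49° + 55×10×3.6 cos 49° → N_wall = 366.01 N.
ΣF_x = 0: f_floor = N_wall = 366.01 N.

f ≈ 366 N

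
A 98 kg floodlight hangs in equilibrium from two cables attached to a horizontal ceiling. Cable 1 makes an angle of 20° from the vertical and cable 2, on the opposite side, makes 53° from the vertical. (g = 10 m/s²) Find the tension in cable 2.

Angles from the horizontal: cable 1 is 90° − 20° = 70°, cable 2 is 90° − 53° = 37°.
Weight W = 98 × 10 = 980 N acts straight down.
Horizontal: T_1 cos 70° = T_2 cos 37°  →  T_1 = 2.335 T_2.
Vertical: T_1 sin 70° + T_2 sin 37° = 980.
Substituting the horizontal relation into the vertical equation gives 2.796 T_2 = 980, so T_2 = 350.5 N.

T_2 ≈ 350 N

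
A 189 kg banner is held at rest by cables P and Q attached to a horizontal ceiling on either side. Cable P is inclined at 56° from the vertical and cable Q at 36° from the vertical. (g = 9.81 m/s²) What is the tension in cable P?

T_P ≈ 1090 N

Angles from the horizontal: cable P is 90° − 56° = 34°, cable Q is 90° − 36° = 54°.
Weight W = 189 × 9.81 = 1854 N acts straight down.
Horizontal: T_P cos 34° = T_Q cos 54°  →  T_Q = 1.41 T_P.
Vertical: T_P sin 34° + T_Q sin 54° = 1854.
Substituting the horizontal relation into the vertical equation gives 1.7 T_P = 1854, so T_P = 1090 N.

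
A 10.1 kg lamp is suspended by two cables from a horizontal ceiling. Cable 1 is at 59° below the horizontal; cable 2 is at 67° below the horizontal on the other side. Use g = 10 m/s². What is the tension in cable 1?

T_1 ≈ 48.8 N

Weight W = 10.1 × 10 = 101 N acts straight down.
Horizontal: T_1 cos 59° = T_2 cos 67°  →  T_2 = 1.318 T_1.
Vertical: T_1 sin 59° + T_2 sin 67° = 101.
Substituting the horizontal relation into the vertical equation gives 2.071 T_1 = 101, so T_1 = 48.78 N.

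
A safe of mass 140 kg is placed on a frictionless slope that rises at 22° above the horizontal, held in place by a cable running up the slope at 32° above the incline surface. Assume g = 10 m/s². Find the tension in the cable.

Take axes along and perpendicular to the incline. Weight components: W sin 22° = 524.4 N down-slope, W cos 22° = 1298 N into the surface.
Along incline: T cos 32° = W sin 22° → T = 618.4 N.
Perpendicular: N = W cos 22° − T sin 32° = 970.3 N.

T ≈ 618 N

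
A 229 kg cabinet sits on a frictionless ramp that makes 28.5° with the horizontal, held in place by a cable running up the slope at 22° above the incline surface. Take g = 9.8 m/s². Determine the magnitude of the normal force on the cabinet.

Take axes along and perpendicular to the incline. Weight components: W sin 28.5° = 1071 N down-slope, W cos 28.5° = 1972 N into the surface.
Along incline: T cos 22° = W sin 28.5° → T = 1155 N.
Perpendicular: N = W cos 28.5° − T sin 22° = 1540 N.

N ≈ 1540 N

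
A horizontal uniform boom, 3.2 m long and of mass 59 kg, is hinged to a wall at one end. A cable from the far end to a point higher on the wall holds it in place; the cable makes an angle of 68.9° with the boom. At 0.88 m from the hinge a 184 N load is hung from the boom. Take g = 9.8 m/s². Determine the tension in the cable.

Take torques about the hinge: T sin 68.9° · 3.2 = 59×9.8×1.6 + 184×0.88 = 1087 N·m.
So T = 1087 / (0.9330 × 3.2) = 364.11 N.

T ≈ 364 N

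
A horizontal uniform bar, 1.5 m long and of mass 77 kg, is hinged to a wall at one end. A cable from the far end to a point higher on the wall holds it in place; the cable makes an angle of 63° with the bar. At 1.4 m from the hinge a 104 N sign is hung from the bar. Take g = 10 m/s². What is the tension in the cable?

T ≈ 541 N

Take torques about the hinge: T sin 63° · 1.5 = 77×10×0.75 + 104×1.4 = 723.1 N·m.
So T = 723.1 / (0.8910 × 1.5) = 541.04 N.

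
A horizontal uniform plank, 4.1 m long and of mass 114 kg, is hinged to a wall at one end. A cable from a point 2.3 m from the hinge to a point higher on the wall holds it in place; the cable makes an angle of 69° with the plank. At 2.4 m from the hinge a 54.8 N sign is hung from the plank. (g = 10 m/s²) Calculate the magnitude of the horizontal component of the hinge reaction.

Take torques about the hinge: T sin 69° · 2.3 = 114×10×2.05 + 54.8×2.4 = 2468.5 N·m.
So T = 2468.5 / (0.9336 × 2.3) = 1149.6 N.
ΣF_x = 0: H_x = T cos 69° = 411.99 N.

H_x ≈ 412 N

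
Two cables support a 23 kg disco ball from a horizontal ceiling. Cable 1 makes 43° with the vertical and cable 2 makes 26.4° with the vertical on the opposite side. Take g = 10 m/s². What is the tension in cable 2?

T_2 ≈ 168 N

Angles from the horizontal: cable 1 is 90° − 43° = 47°, cable 2 is 90° − 26.4° = 63.6°.
Weight W = 23 × 10 = 230 N acts straight down.
Horizontal: T_1 cos 47° = T_2 cos 63.6°  →  T_1 = 0.652 T_2.
Vertical: T_1 sin 47° + T_2 sin 63.6° = 230.
Substituting the horizontal relation into the vertical equation gives 1.373 T_2 = 230, so T_2 = 167.6 N.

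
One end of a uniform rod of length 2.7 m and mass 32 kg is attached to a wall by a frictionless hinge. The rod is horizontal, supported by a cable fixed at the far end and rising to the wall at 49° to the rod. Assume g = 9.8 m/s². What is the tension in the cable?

Take torques about the hinge: T sin 49° · 2.7 = 32×9.8×1.35 = 423.36 N·m.
So T = 423.36 / (0.7547 × 2.7) = 207.76 N.

T ≈ 208 N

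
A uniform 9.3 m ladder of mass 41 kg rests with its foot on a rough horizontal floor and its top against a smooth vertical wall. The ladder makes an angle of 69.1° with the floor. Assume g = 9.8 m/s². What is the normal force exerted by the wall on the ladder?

N_wall ≈ 76.7 N

Torques about the foot: N_wall · 9.3 sin 69.1° = 41×9.8×4.65 cos 69.1° → N_wall = 76.716 N.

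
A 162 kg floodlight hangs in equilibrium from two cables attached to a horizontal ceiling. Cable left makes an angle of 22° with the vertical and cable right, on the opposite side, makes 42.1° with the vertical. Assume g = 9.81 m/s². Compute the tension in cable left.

Angles from the horizontal: cable left is 90° − 22° = 68°, cable right is 90° − 42.1° = 47.9°.
Weight W = 162 × 9.81 = 1589 N acts straight down.
Horizontal: T_left cos 68° = T_right cos 47.9°  →  T_right = 0.5588 T_left.
Vertical: T_left sin 68° + T_right sin 47.9° = 1589.
Substituting the horizontal relation into the vertical equation gives 1.342 T_left = 1589, so T_left = 1184 N.

T_left ≈ 1180 N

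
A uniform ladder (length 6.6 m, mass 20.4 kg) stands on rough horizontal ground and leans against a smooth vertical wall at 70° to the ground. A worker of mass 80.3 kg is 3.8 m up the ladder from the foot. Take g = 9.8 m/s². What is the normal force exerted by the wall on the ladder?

N_wall ≈ 201 N

Torques about the foot: N_wall · 6.6 sin 70° = 20.4×9.8×3.3 cos 70° + 80.3×9.8×3.8 cos 70° → N_wall = 201.29 N.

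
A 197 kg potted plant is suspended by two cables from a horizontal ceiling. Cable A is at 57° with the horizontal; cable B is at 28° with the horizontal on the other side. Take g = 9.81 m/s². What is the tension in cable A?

Weight W = 197 × 9.81 = 1933 N acts straight down.
Horizontal: T_A cos 57° = T_B cos 28°  →  T_B = 0.6168 T_A.
Vertical: T_A sin 57° + T_B sin 28° = 1933.
Substituting the horizontal relation into the vertical equation gives 1.128 T_A = 1933, so T_A = 1713 N.

T_A ≈ 1710 N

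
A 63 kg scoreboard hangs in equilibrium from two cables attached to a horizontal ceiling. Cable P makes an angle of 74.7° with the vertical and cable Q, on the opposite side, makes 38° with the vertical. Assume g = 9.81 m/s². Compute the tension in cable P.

T_P ≈ 412 N

Angles from the horizontal: cable P is 90° − 74.7° = 15.3°, cable Q is 90° − 38° = 52°.
Weight W = 63 × 9.81 = 618 N acts straight down.
Horizontal: T_P cos 15.3° = T_Q cos 52°  →  T_Q = 1.567 T_P.
Vertical: T_P sin 15.3° + T_Q sin 52° = 618.
Substituting the horizontal relation into the vertical equation gives 1.498 T_P = 618, so T_P = 412.4 N.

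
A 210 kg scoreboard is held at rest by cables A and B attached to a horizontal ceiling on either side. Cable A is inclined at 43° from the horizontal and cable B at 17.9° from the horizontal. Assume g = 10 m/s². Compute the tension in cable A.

T_A ≈ 2290 N

Weight W = 210 × 10 = 2100 N acts straight down.
Horizontal: T_A cos 43° = T_B cos 17.9°  →  T_B = 0.7686 T_A.
Vertical: T_A sin 43° + T_B sin 17.9° = 2100.
Substituting the horizontal relation into the vertical equation gives 0.9182 T_A = 2100, so T_A = 2287 N.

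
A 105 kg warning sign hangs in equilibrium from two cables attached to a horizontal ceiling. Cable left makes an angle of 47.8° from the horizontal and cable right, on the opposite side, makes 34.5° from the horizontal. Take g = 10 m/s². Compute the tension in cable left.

Weight W = 105 × 10 = 1050 N acts straight down.
Horizontal: T_left cos 47.8° = T_right cos 34.5°  →  T_right = 0.8151 T_left.
Vertical: T_left sin 47.8° + T_right sin 34.5° = 1050.
Substituting the horizontal relation into the vertical equation gives 1.202 T_left = 1050, so T_left = 873.2 N.

T_left ≈ 873 N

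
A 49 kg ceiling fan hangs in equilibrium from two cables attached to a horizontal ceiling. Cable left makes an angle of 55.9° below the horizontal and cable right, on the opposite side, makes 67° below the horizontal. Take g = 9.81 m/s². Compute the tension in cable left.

T_left ≈ 224 N

Weight W = 49 × 9.81 = 480.7 N acts straight down.
Horizontal: T_left cos 55.9° = T_right cos 67°  →  T_right = 1.435 T_left.
Vertical: T_left sin 55.9° + T_right sin 67° = 480.7.
Substituting the horizontal relation into the vertical equation gives 2.149 T_left = 480.7, so T_left = 223.7 N.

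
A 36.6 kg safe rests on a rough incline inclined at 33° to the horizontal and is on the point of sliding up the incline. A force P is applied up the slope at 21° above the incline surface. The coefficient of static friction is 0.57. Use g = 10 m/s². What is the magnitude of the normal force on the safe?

N ≈ 189 N

On the verge of sliding up the incline, friction equals μN and acts down the slope.
Perpendicular: N + P sin 21° = W cos 33° = 307 N.
Along incline: P cos 21° = W sin 33° + μN  with W sin 33° = 199.3 N.
Solving the pair for P and N: P = 329 N, N = 189.1 N (and f = μN = 107.8 N).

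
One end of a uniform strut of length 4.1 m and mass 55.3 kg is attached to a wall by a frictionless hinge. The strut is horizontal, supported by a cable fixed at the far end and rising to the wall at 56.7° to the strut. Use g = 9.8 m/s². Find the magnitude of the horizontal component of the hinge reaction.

Take torques about the hinge: T sin 56.7° · 4.1 = 55.3×9.8×2.05 = 1111 N·m.
So T = 1111 / (0.8358 × 4.1) = 324.2 N.
ΣF_x = 0: H_x = T cos 56.7° = 177.99 N.

H_x ≈ 178 N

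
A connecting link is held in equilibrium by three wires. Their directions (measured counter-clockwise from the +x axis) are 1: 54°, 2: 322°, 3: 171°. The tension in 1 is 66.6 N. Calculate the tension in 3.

Resolve: ΣF_x = 66.6 cos 54° + T_2 cos 322° + T_3 cos 171° = 0.
        ΣF_y = 66.6 sin 54° + T_2 sin 322° + T_3 sin 171° = 0.
The known terms sum to (39.15, 53.88) N, so 0.7880 T_2 − 0.9877 T_3 = -39.15 and -0.6157 T_2 + 0.1564 T_3 = -53.88.
Solving simultaneously: T_2 = 122.4 N, T_3 = 137.3 N.

T_3 ≈ 137 N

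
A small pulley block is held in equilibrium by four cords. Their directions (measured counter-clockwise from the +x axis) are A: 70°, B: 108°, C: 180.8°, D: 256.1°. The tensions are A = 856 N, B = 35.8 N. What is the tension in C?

T_C ≈ 74.5 N

Resolve: ΣF_x = 856 cos 70° + 35.8 cos 108° + T_C cos 180.8° + T_D cos 256.1° = 0.
        ΣF_y = 856 sin 70° + 35.8 sin 108° + T_C sin 180.8° + T_D sin 256.1° = 0.
The known terms sum to (281.7, 838.4) N, so -0.9999 T_C − 0.2402 T_D = -281.7 and -0.0140 T_C − 0.9707 T_D = -838.4.
Solving simultaneously: T_C = 74.48 N, T_D = 862.6 N.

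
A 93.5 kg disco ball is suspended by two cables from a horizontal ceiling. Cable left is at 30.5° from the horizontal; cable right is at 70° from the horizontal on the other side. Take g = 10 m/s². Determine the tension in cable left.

Weight W = 93.5 × 10 = 935 N acts straight down.
Horizontal: T_left cos 30.5° = T_right cos 70°  →  T_right = 2.519 T_left.
Vertical: T_left sin 30.5° + T_right sin 70° = 935.
Substituting the horizontal relation into the vertical equation gives 2.875 T_left = 935, so T_left = 325.2 N.

T_left ≈ 325 N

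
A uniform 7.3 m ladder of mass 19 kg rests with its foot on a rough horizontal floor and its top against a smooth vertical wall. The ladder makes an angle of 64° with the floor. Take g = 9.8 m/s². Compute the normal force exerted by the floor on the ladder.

N_floor ≈ 186 N

ΣF_y = 0: N_floor = 19×9.8 = 186.2 N.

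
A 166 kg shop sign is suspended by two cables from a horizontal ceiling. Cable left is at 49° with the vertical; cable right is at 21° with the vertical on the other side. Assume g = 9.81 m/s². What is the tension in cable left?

T_left ≈ 621 N

Angles from the horizontal: cable left is 90° − 49° = 41°, cable right is 90° − 21° = 69°.
Weight W = 166 × 9.81 = 1628 N acts straight down.
Horizontal: T_left cos 41° = T_right cos 69°  →  T_right = 2.106 T_left.
Vertical: T_left sin 41° + T_right sin 69° = 1628.
Substituting the horizontal relation into the vertical equation gives 2.622 T_left = 1628, so T_left = 621 N.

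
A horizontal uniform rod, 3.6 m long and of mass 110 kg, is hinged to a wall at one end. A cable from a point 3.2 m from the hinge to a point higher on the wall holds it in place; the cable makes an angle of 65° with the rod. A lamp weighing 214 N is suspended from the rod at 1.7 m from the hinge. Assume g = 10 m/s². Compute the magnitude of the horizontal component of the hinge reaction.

Take torques about the hinge: T sin 65° · 3.2 = 110×10×1.8 + 214×1.7 = 2343.8 N·m.
So T = 2343.8 / (0.9063 × 3.2) = 808.16 N.
ΣF_x = 0: H_x = T cos 65° = 341.54 N.

H_x ≈ 342 N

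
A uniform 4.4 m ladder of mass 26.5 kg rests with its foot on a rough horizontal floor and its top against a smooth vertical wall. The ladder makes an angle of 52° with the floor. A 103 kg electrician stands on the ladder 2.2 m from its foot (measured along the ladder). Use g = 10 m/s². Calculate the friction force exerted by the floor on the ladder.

Torques about the foot: N_wall · 4.4 sin 52° = 26.5×10×2.2 cos 52° + 103×10×2.2 cos 52° → N_wall = 505.88 N.
ΣF_x = 0: f_floor = N_wall = 505.88 N.

f ≈ 506 N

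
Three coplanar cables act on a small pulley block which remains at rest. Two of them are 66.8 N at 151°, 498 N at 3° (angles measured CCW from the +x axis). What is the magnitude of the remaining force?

Sum the known components: ΣF_x = 438.9 N, ΣF_y = 58.45 N.
For equilibrium the remaining force must supply (−ΣF_x, −ΣF_y) = (-438.9, -58.45) N.
Magnitude = √((-438.9)² + (-58.45)²) = 442.8 N; direction = atan2(-58.45, -438.9) = 187.6°.

F ≈ 443 N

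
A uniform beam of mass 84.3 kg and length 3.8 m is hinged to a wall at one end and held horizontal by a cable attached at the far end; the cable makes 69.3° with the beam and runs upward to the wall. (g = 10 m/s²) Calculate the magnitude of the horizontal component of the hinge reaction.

Take torques about the hinge: T sin 69.3° · 3.8 = 84.3×10×1.9 = 1601.7 N·m.
So T = 1601.7 / (0.9354 × 3.8) = 450.59 N.
ΣF_x = 0: H_x = T cos 69.3° = 159.27 N.

H_x ≈ 159 N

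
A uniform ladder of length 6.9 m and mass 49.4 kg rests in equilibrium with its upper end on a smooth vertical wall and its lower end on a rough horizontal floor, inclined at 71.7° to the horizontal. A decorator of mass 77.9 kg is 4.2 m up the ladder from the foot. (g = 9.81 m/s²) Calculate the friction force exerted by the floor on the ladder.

Torques about the foot: N_wall · 6.9 sin 71.7° = 49.4×9.81×3.45 cos 71.7° + 77.9×9.81×4.2 cos 71.7° → N_wall = 233.97 N.
ΣF_x = 0: f_floor = N_wall = 233.97 N.

f ≈ 234 N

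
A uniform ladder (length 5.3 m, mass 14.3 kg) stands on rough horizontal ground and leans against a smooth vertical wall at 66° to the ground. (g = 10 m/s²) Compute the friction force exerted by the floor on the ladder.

Torques about the foot: N_wall · 5.3 sin 66° = 14.3×10×2.65 cos 66° → N_wall = 31.834 N.
ΣF_x = 0: f_floor = N_wall = 31.834 N.

f ≈ 31.8 N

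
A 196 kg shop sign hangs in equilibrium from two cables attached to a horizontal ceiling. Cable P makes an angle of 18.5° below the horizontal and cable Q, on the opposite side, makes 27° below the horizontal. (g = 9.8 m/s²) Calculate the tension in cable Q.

Weight W = 196 × 9.8 = 1921 N acts straight down.
Horizontal: T_P cos 18.5° = T_Q cos 27°  →  T_P = 0.9396 T_Q.
Vertical: T_P sin 18.5° + T_Q sin 27° = 1921.
Substituting the horizontal relation into the vertical equation gives 0.7521 T_Q = 1921, so T_Q = 2554 N.

T_Q ≈ 2550 N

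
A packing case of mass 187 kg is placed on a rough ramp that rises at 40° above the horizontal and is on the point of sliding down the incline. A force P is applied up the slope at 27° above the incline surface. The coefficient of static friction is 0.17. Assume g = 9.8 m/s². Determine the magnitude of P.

On the verge of sliding down the incline, friction equals μN and acts up the slope.
Perpendicular: N + P sin 27° = W cos 40° = 1404 N.
Along incline: P cos 27° + μN = W sin 40° with W sin 40° = 1178 N.
Solving the pair for P and N: P = 1154 N, N = 879.9 N (and f = μN = 149.6 N).

P ≈ 1150 N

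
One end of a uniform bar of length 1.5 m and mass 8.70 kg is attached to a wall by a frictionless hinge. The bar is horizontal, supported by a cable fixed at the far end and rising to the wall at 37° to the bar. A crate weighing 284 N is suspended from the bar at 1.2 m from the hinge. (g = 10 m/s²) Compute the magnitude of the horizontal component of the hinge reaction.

Take torques about the hinge: T sin 37° · 1.5 = 8.70×10×0.75 + 284×1.2 = 406.05 N·m.
So T = 406.05 / (0.6018 × 1.5) = 449.81 N.
ΣF_x = 0: H_x = T cos 37° = 359.23 N.

H_x ≈ 359 N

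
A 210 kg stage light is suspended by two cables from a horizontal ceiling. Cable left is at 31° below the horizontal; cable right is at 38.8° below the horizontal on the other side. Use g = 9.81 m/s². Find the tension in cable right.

Weight W = 210 × 9.81 = 2060 N acts straight down.
Horizontal: T_left cos 31° = T_right cos 38.8°  →  T_left = 0.9092 T_right.
Vertical: T_left sin 31° + T_right sin 38.8° = 2060.
Substituting the horizontal relation into the vertical equation gives 1.095 T_right = 2060, so T_right = 1882 N.

T_right ≈ 1880 N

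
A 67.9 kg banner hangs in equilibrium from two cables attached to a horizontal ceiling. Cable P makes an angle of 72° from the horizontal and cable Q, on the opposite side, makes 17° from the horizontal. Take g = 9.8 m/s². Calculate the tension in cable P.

T_P ≈ 636 N

Weight W = 67.9 × 9.8 = 665.4 N acts straight down.
Horizontal: T_P cos 72° = T_Q cos 17°  →  T_Q = 0.3231 T_P.
Vertical: T_P sin 72° + T_Q sin 17° = 665.4.
Substituting the horizontal relation into the vertical equation gives 1.046 T_P = 665.4, so T_P = 636.4 N.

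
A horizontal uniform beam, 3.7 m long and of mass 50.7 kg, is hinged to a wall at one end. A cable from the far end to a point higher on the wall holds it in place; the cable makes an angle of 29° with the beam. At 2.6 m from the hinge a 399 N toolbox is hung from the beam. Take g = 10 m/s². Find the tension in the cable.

T ≈ 1100 N

Take torques about the hinge: T sin 29° · 3.7 = 50.7×10×1.85 + 399×2.6 = 1975.4 N·m.
So T = 1975.4 / (0.4848 × 3.7) = 1101.2 N.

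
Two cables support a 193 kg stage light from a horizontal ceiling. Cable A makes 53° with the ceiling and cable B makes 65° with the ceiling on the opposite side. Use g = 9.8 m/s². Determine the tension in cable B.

T_B ≈ 1290 N

Weight W = 193 × 9.8 = 1891 N acts straight down.
Horizontal: T_A cos 53° = T_B cos 65°  →  T_A = 0.7022 T_B.
Vertical: T_A sin 53° + T_B sin 65° = 1891.
Substituting the horizontal relation into the vertical equation gives 1.467 T_B = 1891, so T_B = 1289 N.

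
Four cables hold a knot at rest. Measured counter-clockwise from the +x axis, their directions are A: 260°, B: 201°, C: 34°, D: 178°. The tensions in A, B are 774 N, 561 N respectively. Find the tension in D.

Resolve: ΣF_x = 774 cos 260° + 561 cos 201° + T_C cos 34° + T_D cos 178° = 0.
        ΣF_y = 774 sin 260° + 561 sin 201° + T_C sin 34° + T_D sin 178° = 0.
The known terms sum to (-658.1, -963.3) N, so 0.8290 T_C − 0.9994 T_D = 658.1 and 0.5592 T_C + 0.0349 T_D = 963.3.
Solving simultaneously: T_C = 1677 N, T_D = 732.5 N.

T_D ≈ 733 N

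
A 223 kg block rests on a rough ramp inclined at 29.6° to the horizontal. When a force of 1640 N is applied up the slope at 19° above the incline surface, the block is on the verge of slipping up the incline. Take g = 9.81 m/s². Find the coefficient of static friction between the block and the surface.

On the verge of sliding up the incline, friction is at its maximum μN and acts down the slope.
Perpendicular to incline: N = W cos 29.6° − P sin 19° = 1902 − 533.9 = 1368 N.
Along incline: P cos 19° − μN = W sin 29.6° → μ = −(W sin 29.6° − P cos 19°) / N = 0.3436.

μ ≈ 0.344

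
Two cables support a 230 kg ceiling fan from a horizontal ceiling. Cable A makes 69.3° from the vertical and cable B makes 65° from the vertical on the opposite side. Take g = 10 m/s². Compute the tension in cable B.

T_B ≈ 3010 N

Angles from the horizontal: cable A is 90° − 69.3° = 20.7°, cable B is 90° − 65° = 25°.
Weight W = 230 × 10 = 2300 N acts straight down.
Horizontal: T_A cos 20.7° = T_B cos 25°  →  T_A = 0.9689 T_B.
Vertical: T_A sin 20.7° + T_B sin 25° = 2300.
Substituting the horizontal relation into the vertical equation gives 0.7651 T_B = 2300, so T_B = 3006 N.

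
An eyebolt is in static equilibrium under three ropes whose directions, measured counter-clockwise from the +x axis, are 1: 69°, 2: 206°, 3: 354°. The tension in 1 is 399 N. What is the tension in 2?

Resolve: ΣF_x = 399 cos 69° + T_2 cos 206° + T_3 cos 354° = 0.
        ΣF_y = 399 sin 69° + T_2 sin 206° + T_3 sin 354° = 0.
The known terms sum to (143, 372.5) N, so -0.8988 T_2 + 0.9945 T_3 = -143 and -0.4384 T_2 − 0.1045 T_3 = -372.5.
Solving simultaneously: T_2 = 727.3 N, T_3 = 513.5 N.

T_2 ≈ 727 N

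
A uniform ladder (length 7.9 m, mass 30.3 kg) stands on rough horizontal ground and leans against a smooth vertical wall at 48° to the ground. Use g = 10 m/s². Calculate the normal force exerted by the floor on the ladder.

N_floor ≈ 303 N

ΣF_y = 0: N_floor = 30.3×10 = 303 N.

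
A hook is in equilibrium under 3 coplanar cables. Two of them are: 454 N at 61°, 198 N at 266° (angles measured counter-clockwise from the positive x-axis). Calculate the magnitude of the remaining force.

F ≈ 287 N

Sum the known components: ΣF_x = 206.3 N, ΣF_y = 199.6 N.
For equilibrium the remaining force must supply (−ΣF_x, −ΣF_y) = (-206.3, -199.6) N.
Magnitude = √((-206.3)² + (-199.6)²) = 287 N; direction = atan2(-199.6, -206.3) = 224.0°.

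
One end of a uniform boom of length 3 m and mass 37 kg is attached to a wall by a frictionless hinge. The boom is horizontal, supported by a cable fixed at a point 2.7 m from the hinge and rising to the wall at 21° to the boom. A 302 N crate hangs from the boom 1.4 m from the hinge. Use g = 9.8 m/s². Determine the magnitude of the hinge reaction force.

Take torques about the hinge: T sin 21° · 2.7 = 37×9.8×1.5 + 302×1.4 = 966.7 N·m.
So T = 966.7 / (0.3584 × 2.7) = 999.08 N.
ΣF_x = 0: H_x = T cos 21° = 932.72 N.
ΣF_y = 0: H_y = (37×9.8 + 302) − T sin 21° = 664.6 − 358.04 = 306.56 N.
|H| = √(H_x² + H_y²) = √((932.72)² + (306.56)²) = 981.81 N.

|H| ≈ 982 N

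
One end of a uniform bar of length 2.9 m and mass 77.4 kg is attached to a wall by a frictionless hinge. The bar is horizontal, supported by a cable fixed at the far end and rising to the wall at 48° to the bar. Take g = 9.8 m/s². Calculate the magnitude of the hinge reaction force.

|H| ≈ 510 N

Take torques about the hinge: T sin 48° · 2.9 = 77.4×9.8×1.45 = 1099.9 N·m.
So T = 1099.9 / (0.7431 × 2.9) = 510.34 N.
ΣF_x = 0: H_x = T cos 48° = 341.49 N.
ΣF_y = 0: H_y = (77.4×9.8) − T sin 48° = 758.52 − 379.26 = 379.26 N.
|H| = √(H_x² + H_y²) = √((341.49)² + (379.26)²) = 510.34 N.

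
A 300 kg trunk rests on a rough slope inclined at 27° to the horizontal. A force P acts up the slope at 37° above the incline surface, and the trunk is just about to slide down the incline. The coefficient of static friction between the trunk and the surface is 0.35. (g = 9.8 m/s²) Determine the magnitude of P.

P ≈ 711 N

On the verge of sliding down the incline, friction equals μN and acts up the slope.
Perpendicular: N + P sin 37° = W cos 27° = 2620 N.
Along incline: P cos 37° + μN = W sin 27° with W sin 27° = 1335 N.
Solving the pair for P and N: P = 710.7 N, N = 2192 N (and f = μN = 767.1 N).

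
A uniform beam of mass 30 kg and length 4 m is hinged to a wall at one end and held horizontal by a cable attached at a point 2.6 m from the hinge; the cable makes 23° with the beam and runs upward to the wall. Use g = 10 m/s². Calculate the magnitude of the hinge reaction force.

|H| ≈ 548 N

Take torques about the hinge: T sin 23° · 2.6 = 30×10×2 = 600 N·m.
So T = 600 / (0.3907 × 2.6) = 590.61 N.
ΣF_x = 0: H_x = T cos 23° = 543.66 N.
ΣF_y = 0: H_y = (30×10) − T sin 23° = 300 − 230.77 = 69.231 N.
|H| = √(H_x² + H_y²) = √((543.66)² + (69.231)²) = 548.05 N.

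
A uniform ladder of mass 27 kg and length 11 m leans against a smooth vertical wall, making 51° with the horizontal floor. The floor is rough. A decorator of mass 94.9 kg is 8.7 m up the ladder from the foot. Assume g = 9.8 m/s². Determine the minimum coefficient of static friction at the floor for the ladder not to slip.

ΣF_y = 0: N_floor = 27×9.8 + 94.9×9.8 = 1194.6 N.
Torques about the foot: N_wall · 11 sin 51° = 27×9.8×5.5 cos 51° + 94.9×9.8×8.7 cos 51° → N_wall = 702.78 N.
ΣF_x = 0: f_floor = N_wall = 702.78 N.
μ_min = f_floor / N_floor = 702.78 / 1194.6 = 0.5883.

μ_min ≈ 0.588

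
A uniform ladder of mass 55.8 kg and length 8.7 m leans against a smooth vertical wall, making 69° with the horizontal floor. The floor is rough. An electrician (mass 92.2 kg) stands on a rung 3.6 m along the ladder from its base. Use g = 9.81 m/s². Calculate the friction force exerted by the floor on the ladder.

f ≈ 249 N

Torques about the foot: N_wall · 8.7 sin 69° = 55.8×9.81×4.35 cos 69° + 92.2×9.81×3.6 cos 69° → N_wall = 248.73 N.
ΣF_x = 0: f_floor = N_wall = 248.73 N.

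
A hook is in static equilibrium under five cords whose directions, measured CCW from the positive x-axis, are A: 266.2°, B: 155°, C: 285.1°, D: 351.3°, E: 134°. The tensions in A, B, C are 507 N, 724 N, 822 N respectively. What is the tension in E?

Resolve: ΣF_x = 507 cos 266.2° + 724 cos 155° + 822 cos 285.1° + T_D cos 351.3° + T_E cos 134° = 0.
        ΣF_y = 507 sin 266.2° + 724 sin 155° + 822 sin 285.1° + T_D sin 351.3° + T_E sin 134° = 0.
The known terms sum to (-475.6, -993.5) N, so 0.9885 T_D − 0.6947 T_E = 475.6 and -0.1513 T_D + 0.7193 T_E = 993.5.
Solving simultaneously: T_D = 1704 N, T_E = 1739 N.

T_E ≈ 1740 N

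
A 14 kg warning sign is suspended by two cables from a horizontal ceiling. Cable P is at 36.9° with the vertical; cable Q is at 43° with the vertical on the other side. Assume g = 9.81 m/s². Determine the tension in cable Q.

Angles from the horizontal: cable P is 90° − 36.9° = 53.1°, cable Q is 90° − 43° = 47°.
Weight W = 14 × 9.81 = 137.3 N acts straight down.
Horizontal: T_P cos 53.1° = T_Q cos 47°  →  T_P = 1.136 T_Q.
Vertical: T_P sin 53.1° + T_Q sin 47° = 137.3.
Substituting the horizontal relation into the vertical equation gives 1.64 T_Q = 137.3, so T_Q = 83.76 N.

T_Q ≈ 83.8 N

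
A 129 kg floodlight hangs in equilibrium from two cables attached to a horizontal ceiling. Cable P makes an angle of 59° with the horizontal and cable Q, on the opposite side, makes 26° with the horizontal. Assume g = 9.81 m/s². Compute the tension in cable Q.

T_Q ≈ 654 N

Weight W = 129 × 9.81 = 1265 N acts straight down.
Horizontal: T_P cos 59° = T_Q cos 26°  →  T_P = 1.745 T_Q.
Vertical: T_P sin 59° + T_Q sin 26° = 1265.
Substituting the horizontal relation into the vertical equation gives 1.934 T_Q = 1265, so T_Q = 654.3 N.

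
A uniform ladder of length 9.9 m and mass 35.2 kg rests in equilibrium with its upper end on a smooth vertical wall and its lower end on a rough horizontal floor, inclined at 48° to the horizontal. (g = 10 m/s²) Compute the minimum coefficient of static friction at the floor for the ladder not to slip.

μ_min ≈ 0.450

ΣF_y = 0: N_floor = 35.2×10 = 352 N.
Torques about the foot: N_wall · 9.9 sin 48° = 35.2×10×4.95 cos 48° → N_wall = 158.47 N.
ΣF_x = 0: f_floor = N_wall = 158.47 N.
μ_min = f_floor / N_floor = 158.47 / 352 = 0.4502.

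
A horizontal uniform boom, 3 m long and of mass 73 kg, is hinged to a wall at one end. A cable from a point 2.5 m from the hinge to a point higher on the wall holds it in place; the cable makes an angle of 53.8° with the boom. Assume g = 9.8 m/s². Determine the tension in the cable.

Take torques about the hinge: T sin 53.8° · 2.5 = 73×9.8×1.5 = 1073.1 N·m.
So T = 1073.1 / (0.8070 × 2.5) = 531.92 N.

T ≈ 532 N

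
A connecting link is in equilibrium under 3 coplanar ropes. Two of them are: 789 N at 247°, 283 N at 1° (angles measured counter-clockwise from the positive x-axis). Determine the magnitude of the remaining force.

F ≈ 722 N

Sum the known components: ΣF_x = -25.33 N, ΣF_y = -721.3 N.
For equilibrium the remaining force must supply (−ΣF_x, −ΣF_y) = (25.33, 721.3) N.
Magnitude = √((25.33)² + (721.3)²) = 721.8 N; direction = atan2(721.3, 25.33) = 88.0°.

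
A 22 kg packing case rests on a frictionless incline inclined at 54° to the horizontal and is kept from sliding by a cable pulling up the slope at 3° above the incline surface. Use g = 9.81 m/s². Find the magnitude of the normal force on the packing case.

Take axes along and perpendicular to the incline. Weight components: W sin 54° = 174.6 N down-slope, W cos 54° = 126.9 N into the surface.
Along incline: T cos 3° = W sin 54° → T = 174.8 N.
Perpendicular: N = W cos 54° − T sin 3° = 117.7 N.

N ≈ 118 N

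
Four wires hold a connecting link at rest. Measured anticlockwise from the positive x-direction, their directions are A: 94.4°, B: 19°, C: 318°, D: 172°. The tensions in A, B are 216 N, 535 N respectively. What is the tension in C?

Resolve: ΣF_x = 216 cos 94.4° + 535 cos 19° + T_C cos 318° + T_D cos 172° = 0.
        ΣF_y = 216 sin 94.4° + 535 sin 19° + T_C sin 318° + T_D sin 172° = 0.
The known terms sum to (489.3, 389.5) N, so 0.7431 T_C − 0.9903 T_D = -489.3 and -0.6691 T_C + 0.1392 T_D = -389.5.
Solving simultaneously: T_C = 811.6 N, T_D = 1103 N.

T_C ≈ 812 N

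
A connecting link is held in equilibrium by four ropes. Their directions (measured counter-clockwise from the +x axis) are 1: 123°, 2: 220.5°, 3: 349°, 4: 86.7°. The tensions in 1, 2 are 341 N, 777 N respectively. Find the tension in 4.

T_4 ≈ 366 N

Resolve: ΣF_x = 341 cos 123° + 777 cos 220.5° + T_3 cos 349° + T_4 cos 86.7° = 0.
        ΣF_y = 341 sin 123° + 777 sin 220.5° + T_3 sin 349° + T_4 sin 86.7° = 0.
The known terms sum to (-776.6, -218.6) N, so 0.9816 T_3 + 0.0576 T_4 = 776.6 and -0.1908 T_3 + 0.9983 T_4 = 218.6.
Solving simultaneously: T_3 = 769.6 N, T_4 = 366.1 N.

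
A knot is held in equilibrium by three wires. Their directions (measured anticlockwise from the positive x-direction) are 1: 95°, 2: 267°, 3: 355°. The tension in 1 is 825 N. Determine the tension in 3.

T_3 ≈ 115 N

Resolve: ΣF_x = 825 cos 95° + T_2 cos 267° + T_3 cos 355° = 0.
        ΣF_y = 825 sin 95° + T_2 sin 267° + T_3 sin 355° = 0.
The known terms sum to (-71.9, 821.9) N, so -0.0523 T_2 + 0.9962 T_3 = 71.9 and -0.9986 T_2 − 0.0872 T_3 = -821.9.
Solving simultaneously: T_2 = 813 N, T_3 = 114.9 N.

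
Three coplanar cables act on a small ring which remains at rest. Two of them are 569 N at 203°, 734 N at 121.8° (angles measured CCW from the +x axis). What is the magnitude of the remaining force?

F ≈ 995 N

Sum the known components: ΣF_x = -910.6 N, ΣF_y = 401.5 N.
For equilibrium the remaining force must supply (−ΣF_x, −ΣF_y) = (910.6, -401.5) N.
Magnitude = √((910.6)² + (-401.5)²) = 995.1 N; direction = atan2(-401.5, 910.6) = 336.2°.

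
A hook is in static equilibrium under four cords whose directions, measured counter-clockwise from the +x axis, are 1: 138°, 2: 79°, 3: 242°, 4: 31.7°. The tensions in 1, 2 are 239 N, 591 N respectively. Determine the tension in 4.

Resolve: ΣF_x = 239 cos 138° + 591 cos 79° + T_3 cos 242° + T_4 cos 31.7° = 0.
        ΣF_y = 239 sin 138° + 591 sin 79° + T_3 sin 242° + T_4 sin 31.7° = 0.
The known terms sum to (-64.84, 740.1) N, so -0.4695 T_3 + 0.8508 T_4 = 64.84 and -0.8829 T_3 + 0.5255 T_4 = -740.1.
Solving simultaneously: T_3 = 1316 N, T_4 = 802.1 N.

T_4 ≈ 802 N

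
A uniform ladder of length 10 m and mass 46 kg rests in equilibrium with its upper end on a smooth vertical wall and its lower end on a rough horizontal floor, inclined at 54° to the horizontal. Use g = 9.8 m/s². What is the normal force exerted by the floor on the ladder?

N_floor ≈ 451 N

ΣF_y = 0: N_floor = 46×9.8 = 450.8 N.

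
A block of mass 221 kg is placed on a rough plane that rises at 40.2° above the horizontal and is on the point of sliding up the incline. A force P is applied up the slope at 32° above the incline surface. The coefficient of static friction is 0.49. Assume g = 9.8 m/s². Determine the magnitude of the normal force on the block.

N ≈ 598 N

On the verge of sliding up the incline, friction equals μN and acts down the slope.
Perpendicular: N + P sin 32° = W cos 40.2° = 1654 N.
Along incline: P cos 32° = W sin 40.2° + μN  with W sin 40.2° = 1398 N.
Solving the pair for P and N: P = 1994 N, N = 597.7 N (and f = μN = 292.9 N).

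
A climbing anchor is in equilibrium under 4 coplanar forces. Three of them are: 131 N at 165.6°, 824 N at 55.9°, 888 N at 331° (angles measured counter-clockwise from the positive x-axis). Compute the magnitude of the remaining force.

F ≈ 1150 N

Sum the known components: ΣF_x = 1112 N, ΣF_y = 284.4 N.
For equilibrium the remaining force must supply (−ΣF_x, −ΣF_y) = (-1112, -284.4) N.
Magnitude = √((-1112)² + (-284.4)²) = 1148 N; direction = atan2(-284.4, -1112) = 194.3°.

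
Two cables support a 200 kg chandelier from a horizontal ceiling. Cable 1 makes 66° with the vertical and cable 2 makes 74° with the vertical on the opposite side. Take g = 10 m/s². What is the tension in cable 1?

T_1 ≈ 2990 N

Angles from the horizontal: cable 1 is 90° − 66° = 24°, cable 2 is 90° − 74° = 16°.
Weight W = 200 × 10 = 2000 N acts straight down.
Horizontal: T_1 cos 24° = T_2 cos 16°  →  T_2 = 0.9504 T_1.
Vertical: T_1 sin 24° + T_2 sin 16° = 2000.
Substituting the horizontal relation into the vertical equation gives 0.6687 T_1 = 2000, so T_1 = 2991 N.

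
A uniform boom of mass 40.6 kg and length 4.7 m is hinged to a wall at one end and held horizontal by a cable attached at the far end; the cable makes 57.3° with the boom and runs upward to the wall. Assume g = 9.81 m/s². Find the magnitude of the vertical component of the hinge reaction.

|H_y| ≈ 199 N

Take torques about the hinge: T sin 57.3° · 4.7 = 40.6×9.81×2.35 = 935.97 N·m.
So T = 935.97 / (0.8415 × 4.7) = 236.65 N.
ΣF_y = 0: H_y = (40.6×9.81) − T sin 57.3° = 398.29 − 199.14 = 199.14 N.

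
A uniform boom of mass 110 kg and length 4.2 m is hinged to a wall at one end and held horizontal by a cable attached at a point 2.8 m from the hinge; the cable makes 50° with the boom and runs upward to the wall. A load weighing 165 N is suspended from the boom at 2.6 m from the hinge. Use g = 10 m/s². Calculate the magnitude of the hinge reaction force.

|H| ≈ 869 N

Take torques about the hinge: T sin 50° · 2.8 = 110×10×2.1 + 165×2.6 = 2739 N·m.
So T = 2739 / (0.7660 × 2.8) = 1277 N.
ΣF_x = 0: H_x = T cos 50° = 820.82 N.
ΣF_y = 0: H_y = (110×10 + 165) − T sin 50° = 1265 − 978.21 = 286.79 N.
|H| = √(H_x² + H_y²) = √((820.82)² + (286.79)²) = 869.48 N.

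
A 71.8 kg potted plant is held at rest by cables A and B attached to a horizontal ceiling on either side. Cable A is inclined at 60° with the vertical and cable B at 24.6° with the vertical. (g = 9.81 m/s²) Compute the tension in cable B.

T_B ≈ 613 N

Angles from the horizontal: cable A is 90° − 60° = 30°, cable B is 90° − 24.6° = 65.4°.
Weight W = 71.8 × 9.81 = 704.4 N acts straight down.
Horizontal: T_A cos 30° = T_B cos 65.4°  →  T_A = 0.4807 T_B.
Vertical: T_A sin 30° + T_B sin 65.4° = 704.4.
Substituting the horizontal relation into the vertical equation gives 1.15 T_B = 704.4, so T_B = 612.7 N.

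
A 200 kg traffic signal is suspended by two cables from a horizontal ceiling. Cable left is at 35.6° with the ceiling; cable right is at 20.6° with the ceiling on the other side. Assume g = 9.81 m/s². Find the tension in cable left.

T_left ≈ 2210 N

Weight W = 200 × 9.81 = 1962 N acts straight down.
Horizontal: T_left cos 35.6° = T_right cos 20.6°  →  T_right = 0.8686 T_left.
Vertical: T_left sin 35.6° + T_right sin 20.6° = 1962.
Substituting the horizontal relation into the vertical equation gives 0.8877 T_left = 1962, so T_left = 2210 N.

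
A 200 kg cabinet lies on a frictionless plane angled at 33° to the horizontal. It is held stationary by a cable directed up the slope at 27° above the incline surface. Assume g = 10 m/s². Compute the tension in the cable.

Take axes along and perpendicular to the incline. Weight components: W sin 33° = 1089 N down-slope, W cos 33° = 1677 N into the surface.
Along incline: T cos 27° = W sin 33° → T = 1223 N.
Perpendicular: N = W cos 33° − T sin 27° = 1122 N.

T ≈ 1220 N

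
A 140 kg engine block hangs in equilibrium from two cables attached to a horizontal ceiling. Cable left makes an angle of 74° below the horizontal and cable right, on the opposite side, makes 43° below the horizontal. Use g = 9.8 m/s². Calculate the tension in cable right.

Weight W = 140 × 9.8 = 1372 N acts straight down.
Horizontal: T_left cos 74° = T_right cos 43°  →  T_left = 2.653 T_right.
Vertical: T_left sin 74° + T_right sin 43° = 1372.
Substituting the horizontal relation into the vertical equation gives 3.233 T_right = 1372, so T_right = 424.4 N.

T_right ≈ 424 N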